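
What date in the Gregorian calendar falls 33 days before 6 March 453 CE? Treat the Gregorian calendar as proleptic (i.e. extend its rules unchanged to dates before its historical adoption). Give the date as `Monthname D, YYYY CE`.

Counting 33 days back from JDN 1886580 reaches JDN 1886547, which is February 1, 453 CE.

February 1, 453 CE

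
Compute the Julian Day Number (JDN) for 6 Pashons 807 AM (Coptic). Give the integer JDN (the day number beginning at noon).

2119666

Equivalently 7 May 1091 (proleptic Gregorian).
JDN 2451545 is 1 January 2000 CE (Gregorian); the target day is −331879 days from there, so JDN = 2119666.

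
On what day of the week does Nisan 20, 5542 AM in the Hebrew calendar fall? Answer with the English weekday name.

Thursday

This is JDN 2372016 (4 April 1782 Gregorian).
Since JDN mod 7 = 3 (0 = Monday), the day is Thursday.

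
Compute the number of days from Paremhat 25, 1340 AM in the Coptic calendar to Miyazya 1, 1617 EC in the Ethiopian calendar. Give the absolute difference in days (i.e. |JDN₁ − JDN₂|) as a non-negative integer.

JDN of the first date = 2314304.
JDN of the second date = 2314675.
|2314675 − 2314304| = 371.

371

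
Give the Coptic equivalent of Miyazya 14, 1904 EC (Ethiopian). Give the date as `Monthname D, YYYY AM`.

Both dates share Julian Day Number 2419515; in the Coptic calendar that is 14 Parmouti 1628 AM.

Parmouti 14, 1628 AM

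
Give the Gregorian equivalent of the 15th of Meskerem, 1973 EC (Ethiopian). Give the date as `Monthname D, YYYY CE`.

Julian Day Number of the source date = 2444508.
Converting JDN 2444508 to the Gregorian calendar gives 25 September 1980 CE.

September 25, 1980 CE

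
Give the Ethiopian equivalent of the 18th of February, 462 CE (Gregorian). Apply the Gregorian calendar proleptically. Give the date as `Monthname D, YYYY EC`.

Yekatit 23, 454 EC

Julian Day Number of the source date = 1889851.
Converting JDN 1889851 to the Ethiopian calendar gives 23 Yekatit 454 EC.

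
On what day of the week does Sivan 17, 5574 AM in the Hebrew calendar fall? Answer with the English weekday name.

Sunday

In the Gregorian calendar this is 5 June 1814 (JDN 2383765).
Since JDN mod 7 = 6 (0 = Monday), the day is Sunday.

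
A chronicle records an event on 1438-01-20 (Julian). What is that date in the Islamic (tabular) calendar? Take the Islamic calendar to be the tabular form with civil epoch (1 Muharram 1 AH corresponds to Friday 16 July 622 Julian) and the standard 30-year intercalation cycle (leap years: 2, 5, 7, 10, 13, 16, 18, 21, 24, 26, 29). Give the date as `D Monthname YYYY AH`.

23 Rajab 841 AH

The source date corresponds to 29 January 1438 in the proleptic Gregorian calendar (JDN 2246307).
That day falls on 23 Rajab 841 AH in the tabular Islamic calendar.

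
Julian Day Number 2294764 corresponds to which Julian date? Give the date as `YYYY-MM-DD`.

1570-09-21

JDN 2294764 is 1 October 1570 in the proleptic Gregorian calendar.
In the Julian calendar that day is 1570-09-21.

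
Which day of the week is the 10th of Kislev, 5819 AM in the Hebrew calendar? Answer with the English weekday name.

This is JDN 2473059 (26 November 2058 Gregorian).
JDN 2473059 mod 7 = 1, and JDN 0 was a Monday, so this is a Tuesday.

Tuesday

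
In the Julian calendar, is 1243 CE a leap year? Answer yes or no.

no

1243 mod 4 = 3, so it is a common year in the Julian calendar.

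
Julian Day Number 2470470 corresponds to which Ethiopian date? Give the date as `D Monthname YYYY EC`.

The Gregorian equivalent of JDN 2470470 is 25 October 2051.
In the Ethiopian calendar that day is 14 Tikimt 2044 EC.

14 Tikimt 2044 EC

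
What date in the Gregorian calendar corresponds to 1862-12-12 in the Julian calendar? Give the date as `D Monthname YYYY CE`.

The Julian–Gregorian offset here is 12 days (Julian trailing).
12 December 1862 Julian + 12 days → 24 December 1862 Gregorian.

24 December 1862 CE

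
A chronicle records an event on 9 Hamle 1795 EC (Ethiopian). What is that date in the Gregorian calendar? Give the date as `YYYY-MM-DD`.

Julian Day Number of the source date = 2379787.
Converting JDN 2379787 to the Gregorian calendar gives 15 July 1803 CE.

1803-07-15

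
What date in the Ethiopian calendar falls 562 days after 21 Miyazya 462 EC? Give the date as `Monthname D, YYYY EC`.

Hidar 2, 464 EC

Counting 562 days forward from JDN 1892831 reaches JDN 1893393, which is Hidar 2, 464 EC.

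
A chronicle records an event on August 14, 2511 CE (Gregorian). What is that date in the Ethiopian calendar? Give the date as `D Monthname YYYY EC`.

4 Nehase 2503 EC

Julian Day Number of the source date = 2638409.
Converting JDN 2638409 to the Ethiopian calendar gives 4 Nehase 2503 EC.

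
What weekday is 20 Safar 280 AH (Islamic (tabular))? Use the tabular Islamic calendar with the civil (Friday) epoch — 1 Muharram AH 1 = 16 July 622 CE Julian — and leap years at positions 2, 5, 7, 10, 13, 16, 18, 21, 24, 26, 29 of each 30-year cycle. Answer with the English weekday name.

Equivalently 15 May 893 Gregorian, JDN 2047357.
JDN 2047357 mod 7 = 4, and JDN 0 was a Monday, so this is a Friday.

Friday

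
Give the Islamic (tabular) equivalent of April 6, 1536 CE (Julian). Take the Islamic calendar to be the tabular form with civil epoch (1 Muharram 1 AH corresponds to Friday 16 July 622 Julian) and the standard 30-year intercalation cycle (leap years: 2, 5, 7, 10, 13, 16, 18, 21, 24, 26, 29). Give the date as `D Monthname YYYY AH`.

Both dates share Julian Day Number 2282178; in the tabular Islamic calendar that is 14 Shawwal 942 AH.

14 Shawwal 942 AH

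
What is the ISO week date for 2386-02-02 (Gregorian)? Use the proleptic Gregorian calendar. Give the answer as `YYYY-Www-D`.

The weekday is Sunday (ISO weekday 7).
That Sunday belongs to ISO week 5 of ISO year 2386.

2386-W05-7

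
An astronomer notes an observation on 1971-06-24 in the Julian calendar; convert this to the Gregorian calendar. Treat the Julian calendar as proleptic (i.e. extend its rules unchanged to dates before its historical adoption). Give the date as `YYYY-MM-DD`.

1971-07-07

For dates in this range the Gregorian date is 13 days ahead of the Julian.
24 June 1971 Julian + 13 days → 7 July 1971 Gregorian.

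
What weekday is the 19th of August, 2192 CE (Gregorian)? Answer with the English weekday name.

JDN 2521903 mod 7 = 6, and JDN 0 was a Monday, so this is a Sunday.

Sunday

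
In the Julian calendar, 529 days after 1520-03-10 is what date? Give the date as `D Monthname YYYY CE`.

JDN of 1520-03-10 = 2276307.
2276307 + 529 = 2276836.
JDN 2276836 in the Julian calendar is 21 August 1521 CE.

21 August 1521 CE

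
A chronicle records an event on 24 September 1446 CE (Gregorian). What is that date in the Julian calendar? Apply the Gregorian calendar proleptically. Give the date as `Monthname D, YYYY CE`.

September 15, 1446 CE

At this point the Julian calendar is 9 days behind the Gregorian.
24 September 1446 Gregorian − 9 days → 15 September 1446 Julian.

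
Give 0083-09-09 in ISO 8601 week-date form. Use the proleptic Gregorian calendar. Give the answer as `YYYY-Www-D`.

0083-W36-4

The weekday is Thursday (ISO weekday 4).
That Thursday belongs to ISO week 36 of ISO year 83.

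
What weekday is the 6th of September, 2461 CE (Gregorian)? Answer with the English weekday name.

JDN 2620171 mod 7 = 1, and JDN 0 was a Monday, so this is a Tuesday.

Tuesday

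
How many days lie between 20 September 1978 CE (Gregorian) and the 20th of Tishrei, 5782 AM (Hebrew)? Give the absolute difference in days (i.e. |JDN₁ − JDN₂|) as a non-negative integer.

15712

First date → JDN 2443772; second date → JDN 2459484.
The interval is |2443772 − 2459484| = 15712 days.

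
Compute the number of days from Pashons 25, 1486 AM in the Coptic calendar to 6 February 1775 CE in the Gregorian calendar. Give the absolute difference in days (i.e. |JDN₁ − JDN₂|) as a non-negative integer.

1712

JDN of the first date = 2367690.
JDN of the second date = 2369402.
|2369402 − 2367690| = 1712.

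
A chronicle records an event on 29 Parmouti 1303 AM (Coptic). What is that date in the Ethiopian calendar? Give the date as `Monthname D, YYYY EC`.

The source date corresponds to 4 May 1587 in the Gregorian calendar (JDN 2300823).
That day falls on 29 Miyazya 1579 EC in the Ethiopian calendar.

Miyazya 29, 1579 EC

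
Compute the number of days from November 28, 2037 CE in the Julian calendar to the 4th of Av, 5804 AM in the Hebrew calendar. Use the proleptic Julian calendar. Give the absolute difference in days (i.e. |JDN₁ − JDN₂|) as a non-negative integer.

2421

JDN of the first date = 2465404.
JDN of the second date = 2467825.
|2467825 − 2465404| = 2421.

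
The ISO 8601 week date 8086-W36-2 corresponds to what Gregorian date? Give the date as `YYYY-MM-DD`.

ISO week 1 of 8086 is the week containing the first Thursday of 8086.
Week 36, day 2 (Tuesday) lands on 8086-09-03.

8086-09-03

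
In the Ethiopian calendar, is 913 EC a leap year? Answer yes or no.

no

913 mod 4 = 1; in the Ethiopian calendar a year is leap when year mod 4 = 3, so it is a common year.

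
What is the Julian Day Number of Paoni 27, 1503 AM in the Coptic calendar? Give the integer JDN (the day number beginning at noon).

2373931

Equivalently 2 July 1787 (Gregorian).
JDN 2299161 is 15 October 1582 CE (Gregorian); the target day is +74770 days from there, so JDN = 2373931.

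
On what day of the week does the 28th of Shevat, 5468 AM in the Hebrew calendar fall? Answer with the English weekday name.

In the Gregorian calendar this is 19 February 1708 (JDN 2344943).
2344943 ≡ 6 (mod 7); counting from Monday = 0 gives Sunday.

Sunday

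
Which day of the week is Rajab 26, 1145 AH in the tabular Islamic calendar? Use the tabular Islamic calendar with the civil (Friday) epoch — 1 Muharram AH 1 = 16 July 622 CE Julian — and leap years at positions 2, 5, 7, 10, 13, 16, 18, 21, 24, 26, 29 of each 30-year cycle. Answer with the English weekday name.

In the Gregorian calendar this is 12 January 1733 (JDN 2354037).
Since JDN mod 7 = 0 (0 = Monday), the day is Monday.

Monday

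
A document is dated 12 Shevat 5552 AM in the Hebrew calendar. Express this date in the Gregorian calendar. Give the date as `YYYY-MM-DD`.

1792-02-05

Both dates share Julian Day Number 2375610; in the Gregorian calendar that is 5 February 1792 CE.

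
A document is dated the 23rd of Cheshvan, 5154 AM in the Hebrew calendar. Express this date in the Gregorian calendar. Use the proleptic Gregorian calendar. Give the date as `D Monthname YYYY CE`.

7 November 1393 CE

Julian Day Number of the source date = 2230154.
Converting JDN 2230154 to the Gregorian calendar gives 7 November 1393 CE.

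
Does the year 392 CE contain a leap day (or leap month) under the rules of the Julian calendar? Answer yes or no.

392 mod 4 = 0, so it is a leap year in the Julian calendar.

yes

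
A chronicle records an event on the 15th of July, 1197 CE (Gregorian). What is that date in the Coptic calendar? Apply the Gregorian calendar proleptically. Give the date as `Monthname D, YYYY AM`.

Julian Day Number of the source date = 2158451.
Converting JDN 2158451 to the Coptic calendar gives 14 Epip 913 AM.

Epip 14, 913 AM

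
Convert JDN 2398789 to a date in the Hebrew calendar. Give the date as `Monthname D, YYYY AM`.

Av 9, 5615 AM

JDN 2398789 is 24 July 1855 in the Gregorian calendar.
In the Hebrew calendar that day is Av 9, 5615 AM.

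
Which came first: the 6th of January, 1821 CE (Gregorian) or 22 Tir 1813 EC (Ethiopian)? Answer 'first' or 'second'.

First date → JDN 2386172; second date → JDN 2386195.
JDN 2386172 < JDN 2386195, so the first date is earlier.

first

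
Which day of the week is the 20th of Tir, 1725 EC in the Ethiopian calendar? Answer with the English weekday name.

Monday

Equivalently 26 January 1733 Gregorian, JDN 2354051.
JDN 2354051 mod 7 = 0, and JDN 0 was a Monday, so this is a Monday.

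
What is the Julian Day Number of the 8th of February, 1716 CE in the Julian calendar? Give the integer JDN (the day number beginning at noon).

Equivalently 19 February 1716 (Gregorian).
JDN 2299161 is 15 October 1582 CE (Gregorian); the target day is +48704 days from there, so JDN = 2347865.

2347865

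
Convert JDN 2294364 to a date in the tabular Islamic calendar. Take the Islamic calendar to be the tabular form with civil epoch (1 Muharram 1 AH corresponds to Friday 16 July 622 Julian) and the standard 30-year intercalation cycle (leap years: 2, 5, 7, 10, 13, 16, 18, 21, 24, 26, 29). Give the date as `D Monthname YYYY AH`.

4 Rabi' al-Awwal 977 AH

JDN 2294364 is 27 August 1569 in the proleptic Gregorian calendar.
In the tabular Islamic calendar that day is 4 Rabi' al-Awwal 977 AH.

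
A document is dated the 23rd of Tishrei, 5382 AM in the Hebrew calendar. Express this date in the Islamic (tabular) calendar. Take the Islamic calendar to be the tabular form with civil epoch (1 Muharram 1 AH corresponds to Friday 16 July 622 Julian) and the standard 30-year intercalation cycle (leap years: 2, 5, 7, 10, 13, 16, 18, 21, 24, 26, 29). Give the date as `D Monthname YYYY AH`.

Julian Day Number of the source date = 2313399.
Converting JDN 2313399 to the tabular Islamic calendar gives 22 Dhu al-Qa'dah 1030 AH.

22 Dhu al-Qa'dah 1030 AH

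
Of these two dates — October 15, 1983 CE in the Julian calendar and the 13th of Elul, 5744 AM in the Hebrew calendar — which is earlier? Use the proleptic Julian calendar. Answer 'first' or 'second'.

First date → JDN 2445636; second date → JDN 2445954.
JDN 2445636 < JDN 2445954, so the first date is earlier.

first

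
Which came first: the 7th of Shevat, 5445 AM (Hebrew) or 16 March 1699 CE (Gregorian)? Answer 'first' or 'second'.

first

Converting both to JDN: 2336506 vs 2341682; the smaller is the first.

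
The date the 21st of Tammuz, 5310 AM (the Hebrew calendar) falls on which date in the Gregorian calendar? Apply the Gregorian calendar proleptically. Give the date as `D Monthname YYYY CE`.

15 July 1550 CE

Both dates share Julian Day Number 2287381; in the Gregorian calendar that is 15 July 1550 CE.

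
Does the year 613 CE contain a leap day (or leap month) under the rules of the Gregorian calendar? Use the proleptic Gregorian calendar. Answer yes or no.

613 is not divisible by 4, so it is a common year.

no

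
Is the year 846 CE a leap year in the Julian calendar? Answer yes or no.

no

846 mod 4 = 2, so it is a common year in the Julian calendar.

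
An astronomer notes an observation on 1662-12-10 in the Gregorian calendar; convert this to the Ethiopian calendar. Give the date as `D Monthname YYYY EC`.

4 Tahsas 1655 EC

Both dates share Julian Day Number 2328437; in the Ethiopian calendar that is 4 Tahsas 1655 EC.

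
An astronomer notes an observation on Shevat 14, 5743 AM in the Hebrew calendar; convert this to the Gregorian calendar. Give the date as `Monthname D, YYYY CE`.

January 28, 1983 CE

Both dates share Julian Day Number 2445363; in the Gregorian calendar that is 28 January 1983 CE.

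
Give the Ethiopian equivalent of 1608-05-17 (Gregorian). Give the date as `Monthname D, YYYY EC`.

Both dates share Julian Day Number 2308507; in the Ethiopian calendar that is 12 Ginbot 1600 EC.

Ginbot 12, 1600 EC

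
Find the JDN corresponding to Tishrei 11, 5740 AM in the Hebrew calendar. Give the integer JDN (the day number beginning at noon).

2444149

In the Gregorian calendar the same day is 2 October 1979.
JDN 2299161 is 15 October 1582 CE (Gregorian); the target day is +144988 days from there, so JDN = 2444149.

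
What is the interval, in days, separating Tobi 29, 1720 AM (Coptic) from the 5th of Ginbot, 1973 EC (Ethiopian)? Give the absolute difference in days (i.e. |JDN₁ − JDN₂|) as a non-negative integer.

JDN of the first date = 2453043.
JDN of the second date = 2444738.
|2444738 − 2453043| = 8305.

8305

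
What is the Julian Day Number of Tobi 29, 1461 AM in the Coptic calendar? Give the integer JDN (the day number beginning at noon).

In the Gregorian calendar the same day is 4 February 1745.
JDN 2451545 is 1 January 2000 CE (Gregorian); the target day is −93102 days from there, so JDN = 2358443.

2358443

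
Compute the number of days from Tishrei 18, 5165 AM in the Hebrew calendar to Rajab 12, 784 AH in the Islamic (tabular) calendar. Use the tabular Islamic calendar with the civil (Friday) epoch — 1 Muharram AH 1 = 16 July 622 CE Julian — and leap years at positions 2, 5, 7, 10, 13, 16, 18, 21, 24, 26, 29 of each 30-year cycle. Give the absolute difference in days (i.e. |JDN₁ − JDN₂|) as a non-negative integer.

JDN of the first date = 2234135.
JDN of the second date = 2226097.
|2226097 − 2234135| = 8038.

8038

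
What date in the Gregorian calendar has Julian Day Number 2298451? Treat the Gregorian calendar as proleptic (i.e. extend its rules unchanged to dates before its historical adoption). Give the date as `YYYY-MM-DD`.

1580-11-04

Counting from JDN 2299161 = 15 Oct 1582 gives an offset of -710 days.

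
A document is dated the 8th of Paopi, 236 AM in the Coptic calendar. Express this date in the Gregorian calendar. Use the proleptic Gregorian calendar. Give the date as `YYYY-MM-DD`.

Julian Day Number of the source date = 1910901.
Converting JDN 1910901 to the Gregorian calendar gives 8 October 519 CE.

0519-10-08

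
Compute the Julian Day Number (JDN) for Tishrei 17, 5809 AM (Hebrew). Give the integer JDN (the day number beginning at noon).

Equivalently 24 September 2048 (Gregorian).
JDN 2400001 is 17 November 1858 CE (Gregorian), MJD 0; the target day is +69343 days from there, so JDN = 2469344.

2469344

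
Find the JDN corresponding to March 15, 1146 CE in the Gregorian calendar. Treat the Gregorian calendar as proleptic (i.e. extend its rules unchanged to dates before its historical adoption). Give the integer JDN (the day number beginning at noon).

2139701

JDN 2400001 is 17 November 1858 CE (Gregorian), MJD 0; the target day is −260300 days from there, so JDN = 2139701.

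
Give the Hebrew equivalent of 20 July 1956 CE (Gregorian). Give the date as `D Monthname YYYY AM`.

12 Av 5716 AM

Both dates share Julian Day Number 2435675; in the Hebrew calendar that is 12 Av 5716 AM.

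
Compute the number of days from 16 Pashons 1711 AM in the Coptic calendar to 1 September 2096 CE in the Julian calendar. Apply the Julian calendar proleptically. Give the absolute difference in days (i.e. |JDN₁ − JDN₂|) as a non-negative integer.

37004

JDN of the first date = 2449862.
JDN of the second date = 2486866.
|2486866 − 2449862| = 37004.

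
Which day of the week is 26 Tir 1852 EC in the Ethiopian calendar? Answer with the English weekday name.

Friday

In the Gregorian calendar this is 3 February 1860 (JDN 2400444).
Since JDN mod 7 = 4 (0 = Monday), the day is Friday.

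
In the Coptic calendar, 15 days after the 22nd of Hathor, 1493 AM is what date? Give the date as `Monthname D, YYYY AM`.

The starting date is JDN 2370064; 2370064 + 15 = 2370079.
JDN 2370079 corresponds to Koiak 7, 1493 AM.

Koiak 7, 1493 AM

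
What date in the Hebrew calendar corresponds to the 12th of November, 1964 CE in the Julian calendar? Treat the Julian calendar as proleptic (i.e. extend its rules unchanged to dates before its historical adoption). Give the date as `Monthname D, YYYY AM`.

Julian Day Number of the source date = 2438725.
Converting JDN 2438725 to the Hebrew calendar gives 20 Kislev 5725 AM.

Kislev 20, 5725 AM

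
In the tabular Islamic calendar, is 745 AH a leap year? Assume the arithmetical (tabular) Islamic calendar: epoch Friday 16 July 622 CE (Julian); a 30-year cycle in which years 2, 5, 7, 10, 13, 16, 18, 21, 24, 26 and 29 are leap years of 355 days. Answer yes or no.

no

Year 745 AH is year 25 of its 30-year cycle; leap positions are 2, 5, 7, 10, 13, 16, 18, 21, 24, 26, 29, so it is a common year (354 days).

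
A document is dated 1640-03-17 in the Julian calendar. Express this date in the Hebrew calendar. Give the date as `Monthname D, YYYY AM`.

Julian Day Number of the source date = 2320144.
Converting JDN 2320144 to the Hebrew calendar gives 4 Nisan 5400 AM.

Nisan 4, 5400 AM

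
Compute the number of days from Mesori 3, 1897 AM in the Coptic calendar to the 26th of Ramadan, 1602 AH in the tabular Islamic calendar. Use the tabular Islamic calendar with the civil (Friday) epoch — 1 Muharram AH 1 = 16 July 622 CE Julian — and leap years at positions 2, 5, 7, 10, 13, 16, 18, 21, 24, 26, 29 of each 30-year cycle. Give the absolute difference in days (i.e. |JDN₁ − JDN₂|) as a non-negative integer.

First date → JDN 2517876; second date → JDN 2516042.
The interval is |2517876 − 2516042| = 1834 days.

1834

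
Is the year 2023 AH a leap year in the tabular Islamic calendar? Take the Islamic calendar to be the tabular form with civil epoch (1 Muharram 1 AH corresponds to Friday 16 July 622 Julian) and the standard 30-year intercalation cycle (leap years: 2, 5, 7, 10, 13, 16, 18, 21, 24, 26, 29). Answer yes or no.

Year 2023 AH is year 13 of its 30-year cycle; leap positions are 2, 5, 7, 10, 13, 16, 18, 21, 24, 26, 29, so it is a leap year (355 days).

yes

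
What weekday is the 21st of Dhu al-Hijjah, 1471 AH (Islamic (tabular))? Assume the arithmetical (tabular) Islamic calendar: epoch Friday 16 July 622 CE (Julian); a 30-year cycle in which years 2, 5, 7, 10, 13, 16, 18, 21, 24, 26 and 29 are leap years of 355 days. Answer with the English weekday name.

Sunday

This is JDN 2469704 (19 September 2049 Gregorian).
JDN 2469704 mod 7 = 6, and JDN 0 was a Monday, so this is a Sunday.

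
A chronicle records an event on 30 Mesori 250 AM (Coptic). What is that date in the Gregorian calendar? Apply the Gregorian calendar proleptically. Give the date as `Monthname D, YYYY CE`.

Both dates share Julian Day Number 1916336; in the Gregorian calendar that is 25 August 534 CE.

August 25, 534 CE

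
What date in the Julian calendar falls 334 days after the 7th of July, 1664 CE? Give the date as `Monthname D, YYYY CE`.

June 6, 1665 CE

The starting date is JDN 2329022; 2329022 + 334 = 2329356.
JDN 2329356 corresponds to June 6, 1665 CE.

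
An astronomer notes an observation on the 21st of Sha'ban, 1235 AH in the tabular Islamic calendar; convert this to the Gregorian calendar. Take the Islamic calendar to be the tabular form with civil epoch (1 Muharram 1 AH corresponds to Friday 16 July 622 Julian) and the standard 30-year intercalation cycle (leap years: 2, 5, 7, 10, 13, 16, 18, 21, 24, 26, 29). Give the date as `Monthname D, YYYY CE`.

Julian Day Number of the source date = 2385955.
Converting JDN 2385955 to the Gregorian calendar gives 3 June 1820 CE.

June 3, 1820 CE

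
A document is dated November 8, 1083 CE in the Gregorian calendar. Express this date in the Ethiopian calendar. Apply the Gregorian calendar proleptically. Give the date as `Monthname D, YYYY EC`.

Both dates share Julian Day Number 2116929; in the Ethiopian calendar that is 5 Hidar 1076 EC.

Hidar 5, 1076 EC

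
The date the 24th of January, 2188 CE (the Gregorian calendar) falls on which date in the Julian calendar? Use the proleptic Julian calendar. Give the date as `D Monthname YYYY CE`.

For dates in this range the Gregorian date is 14 days ahead of the Julian.
24 January 2188 Gregorian − 14 days → 10 January 2188 Julian.

10 January 2188 CE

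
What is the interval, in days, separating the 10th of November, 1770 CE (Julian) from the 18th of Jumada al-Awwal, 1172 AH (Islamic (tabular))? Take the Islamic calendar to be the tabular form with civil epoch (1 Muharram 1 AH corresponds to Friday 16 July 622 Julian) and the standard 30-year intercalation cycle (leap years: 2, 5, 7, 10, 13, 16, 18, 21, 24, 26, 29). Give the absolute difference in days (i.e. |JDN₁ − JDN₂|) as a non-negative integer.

JDN of the first date = 2367864.
JDN of the second date = 2363538.
|2363538 − 2367864| = 4326.

4326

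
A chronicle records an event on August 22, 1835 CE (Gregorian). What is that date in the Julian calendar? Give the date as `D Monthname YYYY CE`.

10 August 1835 CE

The Julian–Gregorian offset here is 12 days (Julian trailing).
22 August 1835 Gregorian − 12 days → 10 August 1835 Julian.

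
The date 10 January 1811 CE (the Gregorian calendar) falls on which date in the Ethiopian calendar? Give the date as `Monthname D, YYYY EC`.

Both dates share Julian Day Number 2382523; in the Ethiopian calendar that is 3 Tir 1803 EC.

Tir 3, 1803 EC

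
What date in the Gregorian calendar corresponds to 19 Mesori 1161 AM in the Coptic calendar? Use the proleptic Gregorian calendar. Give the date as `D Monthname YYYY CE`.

Both dates share Julian Day Number 2249068; in the Gregorian calendar that is 21 August 1445 CE.

21 August 1445 CE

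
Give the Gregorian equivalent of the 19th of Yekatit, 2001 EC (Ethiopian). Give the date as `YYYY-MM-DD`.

2009-02-26

Julian Day Number of the source date = 2454889.
Converting JDN 2454889 to the Gregorian calendar gives 26 February 2009 CE.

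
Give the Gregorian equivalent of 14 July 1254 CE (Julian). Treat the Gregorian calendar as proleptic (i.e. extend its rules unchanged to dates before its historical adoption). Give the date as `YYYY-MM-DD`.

For dates in this range the Gregorian date is 7 days ahead of the Julian.
14 July 1254 Julian + 7 days → 21 July 1254 Gregorian.

1254-07-21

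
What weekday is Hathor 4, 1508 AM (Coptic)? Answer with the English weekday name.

Saturday

Equivalently 12 November 1791 Gregorian, JDN 2375525.
Since JDN mod 7 = 5 (0 = Monday), the day is Saturday.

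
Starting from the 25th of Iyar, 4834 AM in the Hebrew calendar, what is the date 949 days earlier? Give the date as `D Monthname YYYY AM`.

JDN of the 25th of Iyar, 4834 AM = 2113481.
2113481 − 949 = 2112532.
JDN 2112532 in the Hebrew calendar is 22 Cheshvan 4832 AM.

22 Cheshvan 4832 AM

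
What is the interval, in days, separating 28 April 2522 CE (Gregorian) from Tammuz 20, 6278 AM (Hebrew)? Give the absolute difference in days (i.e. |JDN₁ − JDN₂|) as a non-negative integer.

First date → JDN 2642319; second date → JDN 2640950.
The interval is |2642319 − 2640950| = 1369 days.

1369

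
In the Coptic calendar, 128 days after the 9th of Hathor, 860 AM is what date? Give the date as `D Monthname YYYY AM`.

17 Paremhat 860 AM

JDN of the 9th of Hathor, 860 AM = 2138848.
2138848 + 128 = 2138976.
JDN 2138976 in the Coptic calendar is 17 Paremhat 860 AM.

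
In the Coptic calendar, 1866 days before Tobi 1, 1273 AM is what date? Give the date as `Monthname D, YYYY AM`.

Counting 1866 days back from JDN 2289748 reaches JDN 2287882, which is Hathor 21, 1268 AM.

Hathor 21, 1268 AM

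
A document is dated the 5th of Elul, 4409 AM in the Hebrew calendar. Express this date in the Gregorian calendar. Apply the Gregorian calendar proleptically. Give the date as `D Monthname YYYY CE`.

21 August 649 CE

Both dates share Julian Day Number 1958335; in the Gregorian calendar that is 21 August 649 CE.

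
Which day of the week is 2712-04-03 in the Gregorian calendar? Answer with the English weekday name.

Wednesday

2711690 ≡ 2 (mod 7); counting from Monday = 0 gives Wednesday.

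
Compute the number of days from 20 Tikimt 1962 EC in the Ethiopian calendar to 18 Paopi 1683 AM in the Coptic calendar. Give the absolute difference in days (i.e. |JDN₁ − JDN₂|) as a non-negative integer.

First date → JDN 2440525; second date → JDN 2439427.
The interval is |2440525 − 2439427| = 1098 days.

1098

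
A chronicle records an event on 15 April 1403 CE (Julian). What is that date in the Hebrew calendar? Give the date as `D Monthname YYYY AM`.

The source date corresponds to 24 April 1403 in the proleptic Gregorian calendar (JDN 2233608).
That day falls on 23 Nisan 5163 AM in the Hebrew calendar.

23 Nisan 5163 AM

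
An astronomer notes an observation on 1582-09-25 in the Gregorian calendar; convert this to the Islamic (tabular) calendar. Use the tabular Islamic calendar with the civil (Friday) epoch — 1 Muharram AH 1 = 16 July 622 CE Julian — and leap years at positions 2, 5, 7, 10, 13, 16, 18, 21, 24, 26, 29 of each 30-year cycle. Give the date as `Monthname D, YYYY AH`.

Julian Day Number of the source date = 2299141.
Converting JDN 2299141 to the tabular Islamic calendar gives 26 Sha'ban 990 AH.

Sha'ban 26, 990 AH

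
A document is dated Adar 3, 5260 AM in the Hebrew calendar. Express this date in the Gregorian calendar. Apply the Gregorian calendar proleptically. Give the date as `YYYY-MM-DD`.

Julian Day Number of the source date = 2268966.
Converting JDN 2268966 to the Gregorian calendar gives 12 February 1500 CE.

1500-02-12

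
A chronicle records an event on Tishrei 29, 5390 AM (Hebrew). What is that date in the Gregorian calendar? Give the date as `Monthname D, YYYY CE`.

Julian Day Number of the source date = 2316329.
Converting JDN 2316329 to the Gregorian calendar gives 16 October 1629 CE.

October 16, 1629 CE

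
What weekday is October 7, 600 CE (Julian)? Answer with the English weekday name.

Friday

This is JDN 1940488 (10 October 600 Gregorian).
Since JDN mod 7 = 4 (0 = Monday), the day is Friday.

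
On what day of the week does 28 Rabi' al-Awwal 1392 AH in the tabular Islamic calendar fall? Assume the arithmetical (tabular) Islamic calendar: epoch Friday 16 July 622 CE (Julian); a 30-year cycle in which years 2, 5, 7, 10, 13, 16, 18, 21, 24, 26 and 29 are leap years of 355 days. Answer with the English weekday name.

Equivalently 12 May 1972 Gregorian, JDN 2441450.
2441450 ≡ 4 (mod 7); counting from Monday = 0 gives Friday.

Friday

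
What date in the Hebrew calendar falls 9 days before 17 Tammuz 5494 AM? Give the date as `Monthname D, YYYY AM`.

JDN of 17 Tammuz 5494 AM = 2354589.
2354589 − 9 = 2354580.
JDN 2354580 in the Hebrew calendar is Tammuz 8, 5494 AM.

Tammuz 8, 5494 AM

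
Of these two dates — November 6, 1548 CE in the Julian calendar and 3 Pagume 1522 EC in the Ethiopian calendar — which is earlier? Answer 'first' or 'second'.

First date → JDN 2286775; second date → JDN 2280128.
JDN 2280128 < JDN 2286775, so the second date is earlier.

second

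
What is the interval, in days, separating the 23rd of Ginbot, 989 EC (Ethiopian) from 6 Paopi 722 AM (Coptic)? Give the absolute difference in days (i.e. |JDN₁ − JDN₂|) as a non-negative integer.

JDN of the first date = 2085350.
JDN of the second date = 2088410.
|2088410 − 2085350| = 3060.

3060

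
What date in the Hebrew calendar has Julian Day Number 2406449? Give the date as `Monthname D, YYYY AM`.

The Gregorian equivalent of JDN 2406449 is 13 July 1876.
In the Hebrew calendar that day is Tammuz 21, 5636 AM.

Tammuz 21, 5636 AM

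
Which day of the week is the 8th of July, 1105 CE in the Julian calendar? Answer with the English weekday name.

Equivalently 15 July 1105 Gregorian, JDN 2124848.
Since JDN mod 7 = 5 (0 = Monday), the day is Saturday.

Saturday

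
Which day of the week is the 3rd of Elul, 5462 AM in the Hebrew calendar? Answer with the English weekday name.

In the Gregorian calendar this is 27 August 1702 (JDN 2342941).
Since JDN mod 7 = 6 (0 = Monday), the day is Sunday.

Sunday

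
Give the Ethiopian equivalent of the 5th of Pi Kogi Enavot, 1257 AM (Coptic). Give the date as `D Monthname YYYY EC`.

Both dates share Julian Day Number 2284148; in the Ethiopian calendar that is 5 Pagume 1533 EC.

5 Pagume 1533 EC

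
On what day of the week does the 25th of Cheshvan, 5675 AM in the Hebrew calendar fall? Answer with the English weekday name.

This is JDN 2420451 (14 November 1914 Gregorian).
JDN 2420451 mod 7 = 5, and JDN 0 was a Monday, so this is a Saturday.

Saturday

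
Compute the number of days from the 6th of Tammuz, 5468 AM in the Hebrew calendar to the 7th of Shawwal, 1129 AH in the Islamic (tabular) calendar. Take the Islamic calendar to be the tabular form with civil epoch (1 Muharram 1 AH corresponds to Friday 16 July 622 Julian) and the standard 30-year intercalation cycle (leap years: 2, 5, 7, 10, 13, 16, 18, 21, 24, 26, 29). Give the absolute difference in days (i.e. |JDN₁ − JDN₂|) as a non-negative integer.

JDN of the first date = 2345069.
JDN of the second date = 2348438.
|2348438 − 2345069| = 3369.

3369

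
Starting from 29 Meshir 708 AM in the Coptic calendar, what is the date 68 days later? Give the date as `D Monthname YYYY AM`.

7 Pashons 708 AM

JDN of 29 Meshir 708 AM = 2083440.
2083440 + 68 = 2083508.
JDN 2083508 in the Coptic calendar is 7 Pashons 708 AM.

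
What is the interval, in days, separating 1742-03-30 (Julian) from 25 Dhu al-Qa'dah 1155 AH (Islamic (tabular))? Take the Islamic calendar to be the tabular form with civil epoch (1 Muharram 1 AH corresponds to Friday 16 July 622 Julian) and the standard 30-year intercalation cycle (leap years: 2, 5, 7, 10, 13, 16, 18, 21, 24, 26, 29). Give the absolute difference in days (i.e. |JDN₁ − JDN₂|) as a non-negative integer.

286

First date → JDN 2357412; second date → JDN 2357698.
The interval is |2357412 − 2357698| = 286 days.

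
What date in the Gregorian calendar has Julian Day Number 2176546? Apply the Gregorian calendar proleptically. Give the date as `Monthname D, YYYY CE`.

January 29, 1247 CE

JDN 2451545 is 1 Jan 2000; 2176546 is −274999 days from there.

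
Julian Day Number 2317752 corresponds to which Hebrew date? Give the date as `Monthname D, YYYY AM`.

The Gregorian equivalent of JDN 2317752 is 8 September 1633.
In the Hebrew calendar that day is Tishrei 4, 5394 AM.

Tishrei 4, 5394 AM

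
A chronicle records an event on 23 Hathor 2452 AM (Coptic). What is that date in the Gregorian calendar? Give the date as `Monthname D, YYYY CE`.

December 9, 2735 CE

Both dates share Julian Day Number 2720340; in the Gregorian calendar that is 9 December 2735 CE.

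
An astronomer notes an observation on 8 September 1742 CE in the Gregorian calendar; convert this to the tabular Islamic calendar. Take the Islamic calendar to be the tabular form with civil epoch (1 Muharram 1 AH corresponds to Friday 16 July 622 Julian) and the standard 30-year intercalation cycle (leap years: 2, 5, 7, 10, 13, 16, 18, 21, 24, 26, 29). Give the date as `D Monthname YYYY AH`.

8 Rajab 1155 AH

Both dates share Julian Day Number 2357563; in the tabular Islamic calendar that is 8 Rajab 1155 AH.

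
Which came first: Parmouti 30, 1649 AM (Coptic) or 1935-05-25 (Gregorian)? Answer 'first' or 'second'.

first

Converting both to JDN: 2427201 vs 2427948; the smaller is the first.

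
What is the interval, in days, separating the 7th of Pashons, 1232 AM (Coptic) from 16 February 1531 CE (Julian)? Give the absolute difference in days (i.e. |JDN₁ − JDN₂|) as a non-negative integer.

First date → JDN 2274899; second date → JDN 2280302.
The interval is |2274899 − 2280302| = 5403 days.

5403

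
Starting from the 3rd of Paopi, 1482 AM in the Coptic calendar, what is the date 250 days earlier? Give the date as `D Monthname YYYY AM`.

Counting 250 days back from JDN 2365997 reaches JDN 2365747, which is 28 Tobi 1481 AM.

28 Tobi 1481 AM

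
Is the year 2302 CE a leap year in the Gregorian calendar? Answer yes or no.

2302 is not divisible by 4, so it is a common year.

no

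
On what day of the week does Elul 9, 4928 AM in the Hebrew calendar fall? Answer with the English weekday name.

Thursday

In the proleptic Gregorian calendar this is 22 August 1168 (JDN 2147897).
2147897 ≡ 3 (mod 7); counting from Monday = 0 gives Thursday.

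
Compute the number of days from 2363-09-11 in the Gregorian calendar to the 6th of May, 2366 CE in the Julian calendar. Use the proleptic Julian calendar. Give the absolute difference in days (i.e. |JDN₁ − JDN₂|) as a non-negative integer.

JDN of the first date = 2584381.
JDN of the second date = 2585365.
|2585365 − 2584381| = 984.

984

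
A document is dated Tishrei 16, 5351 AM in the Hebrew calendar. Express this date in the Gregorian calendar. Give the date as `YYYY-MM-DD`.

1590-10-14

Both dates share Julian Day Number 2302082; in the Gregorian calendar that is 14 October 1590 CE.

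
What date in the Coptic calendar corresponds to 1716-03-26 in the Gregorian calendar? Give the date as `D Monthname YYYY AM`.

Both dates share Julian Day Number 2347901; in the Coptic calendar that is 19 Paremhat 1432 AM.

19 Paremhat 1432 AM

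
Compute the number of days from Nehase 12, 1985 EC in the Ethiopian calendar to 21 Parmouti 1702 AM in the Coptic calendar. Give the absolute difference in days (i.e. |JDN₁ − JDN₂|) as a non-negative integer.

JDN of the first date = 2449218.
JDN of the second date = 2446550.
|2446550 − 2449218| = 2668.

2668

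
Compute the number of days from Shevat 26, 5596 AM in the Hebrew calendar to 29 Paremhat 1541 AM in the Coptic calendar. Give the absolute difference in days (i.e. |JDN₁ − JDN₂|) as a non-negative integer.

First date → JDN 2391689; second date → JDN 2387723.
The interval is |2391689 − 2387723| = 3966 days.

3966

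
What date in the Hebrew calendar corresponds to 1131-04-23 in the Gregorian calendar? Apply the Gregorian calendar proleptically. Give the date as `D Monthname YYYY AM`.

Both dates share Julian Day Number 2134261; in the Hebrew calendar that is 17 Nisan 4891 AM.

17 Nisan 4891 AM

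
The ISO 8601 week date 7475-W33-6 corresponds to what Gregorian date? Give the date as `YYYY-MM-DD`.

7475-08-21

ISO week 1 of 7475 is the week containing the first Thursday of 7475.
Week 33, day 6 (Saturday) lands on 7475-08-21.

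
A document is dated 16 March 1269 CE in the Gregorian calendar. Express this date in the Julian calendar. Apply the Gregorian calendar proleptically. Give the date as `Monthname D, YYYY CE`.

March 9, 1269 CE

For dates in this range the Gregorian date is 7 days ahead of the Julian.
16 March 1269 Gregorian − 7 days → 9 March 1269 Julian.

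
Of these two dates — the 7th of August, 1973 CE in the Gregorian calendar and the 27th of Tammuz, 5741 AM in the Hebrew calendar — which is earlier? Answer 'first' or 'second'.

First date → JDN 2441902; second date → JDN 2444815.
JDN 2441902 < JDN 2444815, so the first date is earlier.

first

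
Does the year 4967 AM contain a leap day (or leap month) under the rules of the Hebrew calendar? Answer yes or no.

Hebrew year 4967 is year 8 of its 19-year Metonic cycle; leap years are at positions 3, 6, 8, 11, 14, 17, 19, so it is a leap year (13 months).

yes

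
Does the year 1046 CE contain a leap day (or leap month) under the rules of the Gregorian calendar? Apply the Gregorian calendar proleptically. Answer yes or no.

no

1046 is not divisible by 4, so it is a common year.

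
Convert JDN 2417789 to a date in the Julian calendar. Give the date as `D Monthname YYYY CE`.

19 July 1907 CE

The Gregorian equivalent of JDN 2417789 is 1 August 1907.
In the Julian calendar that day is 19 July 1907 CE.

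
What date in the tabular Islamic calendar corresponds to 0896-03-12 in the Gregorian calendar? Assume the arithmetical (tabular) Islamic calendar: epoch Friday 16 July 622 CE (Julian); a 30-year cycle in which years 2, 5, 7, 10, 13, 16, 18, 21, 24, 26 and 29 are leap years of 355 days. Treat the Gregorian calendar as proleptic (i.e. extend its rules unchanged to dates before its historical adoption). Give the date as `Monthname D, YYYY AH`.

Both dates share Julian Day Number 2048389; in the tabular Islamic calendar that is 19 Muharram 283 AH.

Muharram 19, 283 AH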